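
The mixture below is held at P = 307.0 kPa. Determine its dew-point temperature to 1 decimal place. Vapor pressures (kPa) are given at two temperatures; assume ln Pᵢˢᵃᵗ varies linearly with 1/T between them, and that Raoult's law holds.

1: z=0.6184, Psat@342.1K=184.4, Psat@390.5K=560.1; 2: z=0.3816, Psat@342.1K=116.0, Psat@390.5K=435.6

T = 369.0 K

Dew-point temperature: Σzᵢ·P/Pᵢˢᵃᵗ(T) = 1. Interpolate ln Pᵢˢᵃᵗ = aᵢ + bᵢ/T.
  T = 342.1 K: ΣzᵢP/Pᵢˢᵃᵗ = 2.0395
  T = 390.5 K: ΣzᵢP/Pᵢˢᵃᵗ = 0.6079
  T = 366.3 K: ΣzᵢP/Pᵢˢᵃᵗ = 1.0683
  T = 378.4 K: ΣzᵢP/Pᵢˢᵃᵗ = 0.7984
  T = 372.4 K: ΣzᵢP/Pᵢˢᵃᵗ = 0.9202
  T = 369.4 K: ΣzᵢP/Pᵢˢᵃᵗ = 0.9897
  T = 367.9 K: ΣzᵢP/Pᵢˢᵃᵗ = 1.0268
Interpolating between 367.9 K and 369.4 K gives T ≈ 369.0 K.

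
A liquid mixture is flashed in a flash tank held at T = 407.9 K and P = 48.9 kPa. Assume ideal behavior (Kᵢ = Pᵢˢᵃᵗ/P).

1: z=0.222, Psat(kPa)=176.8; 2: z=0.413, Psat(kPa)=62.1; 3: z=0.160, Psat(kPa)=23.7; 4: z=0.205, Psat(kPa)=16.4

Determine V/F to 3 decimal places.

V/F = 0.559

Raoult's law: Kᵢ = Pᵢˢᵃᵗ/P = Pᵢˢᵃᵗ/48.9.
  K_1 = 176.8/48.9 = 3.61554, K_2 = 62.1/48.9 = 1.26994, K_3 = 23.7/48.9 = 0.48466, K_4 = 16.4/48.9 = 0.33538
Iterate (Newton) starting at V/F = 0.31:
  V/F = 0.310: g = 0.1538, g' = -0.693 → V/F = 0.532
  V/F = 0.532: g = 0.0159, g' = -0.586 → V/F = 0.559
Converged at V/F = 0.559.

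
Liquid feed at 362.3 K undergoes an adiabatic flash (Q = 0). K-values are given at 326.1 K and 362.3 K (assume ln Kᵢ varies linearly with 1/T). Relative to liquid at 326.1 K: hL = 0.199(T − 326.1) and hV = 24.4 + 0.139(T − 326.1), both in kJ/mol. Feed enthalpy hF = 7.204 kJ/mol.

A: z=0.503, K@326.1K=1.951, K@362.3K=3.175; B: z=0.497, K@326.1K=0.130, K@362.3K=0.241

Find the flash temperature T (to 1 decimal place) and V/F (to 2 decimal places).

T = 337.1 K, V/F = 0.21

Adiabatic flash: solve Rachford–Rice at each trial T, then check hF = ψ·hV(T) + (1−ψ)·hL(T).
  T = 326.1 K: K = (1.951, 0.130), RR gives ψ = 0.056, H_out = 1.355 kJ/mol
  T = 362.3 K: K = (3.175, 0.241), RR gives ψ = 0.434, H_out = 16.855 kJ/mol
  T = 344.2 K: K = (2.521, 0.180), RR gives ψ = 0.287, H_out = 10.283 kJ/mol
  T = 335.1 K: K = (2.224, 0.153), RR gives ψ = 0.188, H_out = 6.279 kJ/mol
  T = 339.6 K: K = (2.368, 0.166), RR gives ψ = 0.240, H_out = 8.347 kJ/mol
  T = 337.4 K: K = (2.297, 0.160), RR gives ψ = 0.216, H_out = 7.361 kJ/mol
Linear interpolation between T = 335.1 (H_out = 6.279) and T = 337.4 (H_out = 7.361) on hF = 7.204 gives T ≈ 337.1 K, at which ψ = 0.21.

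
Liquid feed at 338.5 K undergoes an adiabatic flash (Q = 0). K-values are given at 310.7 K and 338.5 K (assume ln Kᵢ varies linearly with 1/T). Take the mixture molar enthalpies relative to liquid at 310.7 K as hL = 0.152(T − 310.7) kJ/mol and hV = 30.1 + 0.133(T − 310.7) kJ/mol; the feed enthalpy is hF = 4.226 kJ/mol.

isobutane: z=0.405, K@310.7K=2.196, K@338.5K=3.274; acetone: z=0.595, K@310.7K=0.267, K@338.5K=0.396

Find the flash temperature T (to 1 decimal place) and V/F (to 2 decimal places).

T = 314.7 K, V/F = 0.12

Adiabatic flash: solve Rachford–Rice at each trial T, then check hF = ψ·hV(T) + (1−ψ)·hL(T).
  T = 310.7 K: K = (2.196, 0.267), RR gives ψ = 0.055, H_out = 1.656 kJ/mol
  T = 338.5 K: K = (3.274, 0.396), RR gives ψ = 0.409, H_out = 16.317 kJ/mol
  T = 324.6 K: K = (2.704, 0.328), RR gives ψ = 0.254, H_out = 9.676 kJ/mol
  T = 317.6 K: K = (2.441, 0.296), RR gives ψ = 0.163, H_out = 5.921 kJ/mol
  T = 314.1 K: K = (2.315, 0.281), RR gives ψ = 0.111, H_out = 3.847 kJ/mol
  T = 315.9 K: K = (2.379, 0.289), RR gives ψ = 0.138, H_out = 4.934 kJ/mol
Linear interpolation between T = 314.1 (H_out = 3.847) and T = 315.9 (H_out = 4.934) on hF = 4.226 gives T ≈ 314.7 K, at which ψ = 0.12.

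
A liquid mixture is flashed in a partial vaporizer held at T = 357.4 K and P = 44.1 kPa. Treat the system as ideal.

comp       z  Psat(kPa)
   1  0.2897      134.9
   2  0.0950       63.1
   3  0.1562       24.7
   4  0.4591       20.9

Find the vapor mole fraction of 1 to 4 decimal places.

y_1 = 0.5104

Raoult's law: Kᵢ = Pᵢˢᵃᵗ/P = Pᵢˢᵃᵗ/44.1.
  K_1 = 134.9/44.1 = 3.058957, K_2 = 63.1/44.1 = 1.430839, K_3 = 24.7/44.1 = 0.560091, K_4 = 20.9/44.1 = 0.473923
Let ψ = V/F and solve Σ zᵢ(Kᵢ−1)/(1+ψ(Kᵢ−1)) = 0.
Feasibility: ΣzᵢKᵢ = 1.3272, Σzᵢ/Kᵢ = 1.4087 — both > 1, two phases present.
Newton iteration, ψ⁰ = 0.4:
  ψ = 0.4000: g = -0.02727, g' = -0.6305 → ψ = 0.3567
  ψ = 0.3567: g = 0.00054, g' = -0.6565 → ψ = 0.3576
Converged at ψ = 0.3576.
Compositions from xᵢ = zᵢ/(1+ψ(Kᵢ−1)), yᵢ = Kᵢxᵢ:
  1: x = 0.1669, y = 0.5104
  2: x = 0.0823, y = 0.1178
  3: x = 0.1854, y = 0.1038
  4: x = 0.5655, y = 0.2680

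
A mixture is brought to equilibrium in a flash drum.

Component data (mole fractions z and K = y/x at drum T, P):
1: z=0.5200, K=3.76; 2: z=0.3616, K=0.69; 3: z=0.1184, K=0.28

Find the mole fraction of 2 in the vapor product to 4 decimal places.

Newton–Raphson from ψ = 0.5:
  ψ = 0.5000: g = 0.33717, g' = -0.8978 → ψ = 0.8755
  ψ = 0.8755: g = 0.03558, g' = -0.8541 → ψ = 0.9172
  ψ = 0.9172: g = -0.00124, g' = -0.9176 → ψ = 0.9158
Converged at ψ = 0.9158.
Compositions from xᵢ = zᵢ/(1+ψ(Kᵢ−1)), yᵢ = Kᵢxᵢ:
  1: x = 0.1474, y = 0.5542
  2: x = 0.5050, y = 0.3484
  3: x = 0.3476, y = 0.0973

y_2 = 0.3484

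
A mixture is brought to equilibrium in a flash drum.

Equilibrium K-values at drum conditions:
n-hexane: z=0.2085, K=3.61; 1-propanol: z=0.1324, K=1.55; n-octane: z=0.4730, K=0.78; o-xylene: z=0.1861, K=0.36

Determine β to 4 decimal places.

β = 0.5023

Let β = V/F and solve Σ zᵢ(Kᵢ−1)/(1+β(Kᵢ−1)) = 0.
Check two-phase: ΣzᵢKᵢ = 1.3938 > 1 and Σzᵢ/Kᵢ = 1.2665 > 1, so g(0) = 0.3938 > 0 and g(1) = -0.2665 < 0.
Iterate (Newton) starting at β = 0.5:
  β = 0.5000: g = 0.00113, g' = -0.4857 → β = 0.5023
Converged at β = 0.5023.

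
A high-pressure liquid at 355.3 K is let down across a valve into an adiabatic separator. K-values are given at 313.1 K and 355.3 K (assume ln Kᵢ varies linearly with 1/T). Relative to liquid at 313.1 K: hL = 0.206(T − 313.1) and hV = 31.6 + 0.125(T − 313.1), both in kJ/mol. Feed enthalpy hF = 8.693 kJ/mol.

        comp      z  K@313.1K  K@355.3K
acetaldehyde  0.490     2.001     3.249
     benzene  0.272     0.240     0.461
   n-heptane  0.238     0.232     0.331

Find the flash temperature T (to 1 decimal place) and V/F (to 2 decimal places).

Adiabatic flash: solve Rachford–Rice at each trial T, then check hF = ψ·hV(T) + (1−ψ)·hL(T).
  T = 313.1 K: K = (2.001, 0.240, 0.232), RR gives ψ = 0.132, H_out = 4.174 kJ/mol
  T = 355.3 K: K = (3.249, 0.461, 0.331), RR gives ψ = 0.585, H_out = 25.185 kJ/mol
  T = 334.2 K: K = (2.589, 0.340, 0.280), RR gives ψ = 0.391, H_out = 16.023 kJ/mol
  T = 323.6 K: K = (2.284, 0.287, 0.256), RR gives ψ = 0.276, H_out = 10.655 kJ/mol
  T = 318.4 K: K = (2.142, 0.263, 0.244), RR gives ψ = 0.210, H_out = 7.642 kJ/mol
  T = 321.0 K: K = (2.212, 0.275, 0.250), RR gives ψ = 0.244, H_out = 9.189 kJ/mol
  T = 319.7 K: K = (2.177, 0.269, 0.247), RR gives ψ = 0.227, H_out = 8.426 kJ/mol
Linear interpolation between T = 319.7 (H_out = 8.426) and T = 321.0 (H_out = 9.189) on hF = 8.693 gives T ≈ 320.2 K, at which ψ = 0.23.

T = 320.2 K, V/F = 0.23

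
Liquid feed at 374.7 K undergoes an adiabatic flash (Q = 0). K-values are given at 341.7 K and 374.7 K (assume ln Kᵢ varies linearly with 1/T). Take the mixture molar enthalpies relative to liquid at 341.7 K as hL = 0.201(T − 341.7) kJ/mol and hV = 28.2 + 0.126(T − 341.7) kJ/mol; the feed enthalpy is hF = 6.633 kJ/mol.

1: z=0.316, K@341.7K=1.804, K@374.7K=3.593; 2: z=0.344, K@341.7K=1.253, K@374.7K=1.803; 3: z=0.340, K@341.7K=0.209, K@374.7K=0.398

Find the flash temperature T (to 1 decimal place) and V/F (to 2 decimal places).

T = 343.5 K, V/F = 0.22

Adiabatic flash: solve Rachford–Rice at each trial T, then check hF = ψ·hV(T) + (1−ψ)·hL(T).
  T = 341.7 K: K = (1.804, 1.253, 0.209), RR gives ψ = 0.162, H_out = 4.564 kJ/mol
  T = 374.7 K: K = (3.593, 1.803, 0.398), RR gives ψ = 0.851, H_out = 28.523 kJ/mol
  T = 358.2 K: K = (2.587, 1.516, 0.293), RR gives ψ = 0.567, H_out = 18.594 kJ/mol
  T = 349.9 K: K = (2.167, 1.380, 0.248), RR gives ψ = 0.399, H_out = 12.654 kJ/mol
  T = 345.8 K: K = (1.979, 1.316, 0.228), RR gives ψ = 0.294, H_out = 9.032 kJ/mol
  T = 343.8 K: K = (1.892, 1.285, 0.219), RR gives ψ = 0.234, H_out = 6.986 kJ/mol
Linear interpolation between T = 341.7 (H_out = 4.564) and T = 343.8 (H_out = 6.986) on hF = 6.633 gives T ≈ 343.5 K, at which ψ = 0.22.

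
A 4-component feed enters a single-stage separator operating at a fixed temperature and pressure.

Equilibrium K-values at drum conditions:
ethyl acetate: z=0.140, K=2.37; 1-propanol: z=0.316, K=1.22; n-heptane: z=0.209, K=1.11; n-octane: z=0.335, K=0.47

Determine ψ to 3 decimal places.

ψ = 0.344

Iterate (Newton) starting at ψ = 0.56:
  ψ = 0.560: g = -0.0604, g' = -0.289 → ψ = 0.351
  ψ = 0.351: g = -0.0019, g' = -0.277 → ψ = 0.344
Converged at ψ = 0.344.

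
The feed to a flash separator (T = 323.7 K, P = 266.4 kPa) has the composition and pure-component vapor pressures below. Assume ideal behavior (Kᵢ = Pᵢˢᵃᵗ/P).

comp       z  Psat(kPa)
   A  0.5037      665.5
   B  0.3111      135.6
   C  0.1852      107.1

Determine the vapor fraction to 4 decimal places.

Raoult's law: Kᵢ = Pᵢˢᵃᵗ/P = Pᵢˢᵃᵗ/266.4.
  K_A = 665.5/266.4 = 2.498123, K_B = 135.6/266.4 = 0.509009, K_C = 107.1/266.4 = 0.402027
Newton–Raphson from ψ = 0.64:
  ψ = 0.6400: g = -0.01690, g' = -0.6279 → ψ = 0.6131
  ψ = 0.6131: g = -0.00003, g' = -0.6257 → ψ = 0.6130
Converged at ψ = 0.6130.

ψ = 0.6130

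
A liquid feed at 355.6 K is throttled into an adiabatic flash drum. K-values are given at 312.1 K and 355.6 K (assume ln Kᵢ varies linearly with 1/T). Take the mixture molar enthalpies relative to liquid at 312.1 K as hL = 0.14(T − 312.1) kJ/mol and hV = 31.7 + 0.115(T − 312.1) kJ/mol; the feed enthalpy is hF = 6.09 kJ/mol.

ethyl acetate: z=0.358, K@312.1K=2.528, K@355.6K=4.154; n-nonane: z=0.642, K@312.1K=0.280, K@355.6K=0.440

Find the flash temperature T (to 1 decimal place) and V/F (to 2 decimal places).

Adiabatic flash: solve Rachford–Rice at each trial T, then check hF = ψ·hV(T) + (1−ψ)·hL(T).
  T = 312.1 K: K = (2.528, 0.280), RR gives ψ = 0.077, H_out = 2.443 kJ/mol
  T = 355.6 K: K = (4.154, 0.440), RR gives ψ = 0.436, H_out = 19.429 kJ/mol
  T = 333.9 K: K = (3.295, 0.356), RR gives ψ = 0.277, H_out = 11.667 kJ/mol
  T = 323.0 K: K = (2.899, 0.317), RR gives ψ = 0.186, H_out = 7.380 kJ/mol
  T = 317.6 K: K = (2.712, 0.299), RR gives ψ = 0.135, H_out = 5.042 kJ/mol
  T = 320.3 K: K = (2.805, 0.308), RR gives ψ = 0.161, H_out = 6.234 kJ/mol
  T = 319.0 K: K = (2.760, 0.303), RR gives ψ = 0.149, H_out = 5.666 kJ/mol
Linear interpolation between T = 319.0 (H_out = 5.666) and T = 320.3 (H_out = 6.234) on hF = 6.09 gives T ≈ 320.0 K, at which ψ = 0.16.

T = 320.0 K, V/F = 0.16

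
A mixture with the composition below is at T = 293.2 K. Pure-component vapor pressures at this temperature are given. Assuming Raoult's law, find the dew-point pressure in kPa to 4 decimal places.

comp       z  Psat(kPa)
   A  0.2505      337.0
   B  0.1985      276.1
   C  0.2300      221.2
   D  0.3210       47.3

Pdew = 107.6598 kPa

At the dew point ψ → 1, so Σzᵢ/Kᵢ = 1 with Kᵢ = Pᵢˢᵃᵗ/P ⇒ 1/P = Σzᵢ/Pᵢˢᵃᵗ.
1/P = 0.2505/337.0 + 0.1985/276.1 + 0.2300/221.2 + 0.3210/47.3 = 0.0092885 ⇒ P = 107.6598 kPa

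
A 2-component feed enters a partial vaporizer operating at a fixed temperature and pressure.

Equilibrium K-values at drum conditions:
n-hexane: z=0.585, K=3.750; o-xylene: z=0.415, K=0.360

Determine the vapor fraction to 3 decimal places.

ψ = 0.763

Material balance + equilibrium reduce to Σ zᵢ(Kᵢ−1)/(1+ψ(Kᵢ−1)) = 0.
Feasibility: ΣzᵢKᵢ = 2.343, Σzᵢ/Kᵢ = 1.309 — both > 1, two phases present.
Newton–Raphson from ψ = 0.54:
  ψ = 0.540: g = 0.2415, g' = -1.113 → ψ = 0.757
  ψ = 0.757: g = 0.0069, g' = -1.105 → ψ = 0.763
Converged at ψ = 0.763.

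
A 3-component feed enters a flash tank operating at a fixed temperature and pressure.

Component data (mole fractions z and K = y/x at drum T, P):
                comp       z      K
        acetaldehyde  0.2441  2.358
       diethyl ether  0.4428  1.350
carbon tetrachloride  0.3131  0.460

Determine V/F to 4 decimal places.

V/F = 0.7570

Material balance + equilibrium reduce to Σ zᵢ(Kᵢ−1)/(1+V/F(Kᵢ−1)) = 0.
g(0) = ΣzᵢKᵢ − 1 = 0.3174 and g(1) = 1 − Σzᵢ/Kᵢ = -0.1122, so a root lies in (0, 1).
Newton–Raphson from V/F = 0.36:
  V/F = 0.3600: g = 0.15041, g' = -0.3865 → V/F = 0.7491
  V/F = 0.7491: g = 0.00318, g' = -0.4021 → V/F = 0.7570
Converged at V/F = 0.7570.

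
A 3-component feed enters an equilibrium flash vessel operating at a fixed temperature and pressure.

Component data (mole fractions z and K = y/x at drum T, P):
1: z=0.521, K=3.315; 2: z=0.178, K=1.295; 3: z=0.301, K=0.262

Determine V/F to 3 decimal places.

Iterate (Newton) starting at V/F = 0.5:
  V/F = 0.500: g = 0.2528, g' = -1.023 → V/F = 0.747
  V/F = 0.747: g = -0.0101, g' = -1.199 → V/F = 0.739
Converged at V/F = 0.739.

V/F = 0.739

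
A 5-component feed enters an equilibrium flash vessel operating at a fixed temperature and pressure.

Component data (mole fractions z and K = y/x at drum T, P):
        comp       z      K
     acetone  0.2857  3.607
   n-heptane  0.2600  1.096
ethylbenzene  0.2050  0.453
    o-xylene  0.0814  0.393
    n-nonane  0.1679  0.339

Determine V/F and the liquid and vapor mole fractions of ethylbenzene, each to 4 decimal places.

Rachford–Rice: g(V/F) = Σ zᵢ(Kᵢ−1)/(1+V/F(Kᵢ−1)) = 0.
Check two-phase: ΣzᵢKᵢ = 1.4973 > 1 and Σzᵢ/Kᵢ = 1.4714 > 1, so g(0) = 0.4973 > 0 and g(1) = -0.4714 < 0.
Iterate (Newton) starting at V/F = 0.63:
  V/F = 0.6300: g = -0.13587, g' = -0.7171 → V/F = 0.4405
  V/F = 0.4405: g = -0.00112, g' = -0.7312 → V/F = 0.4390
Converged at V/F = 0.4390.
Compositions from xᵢ = zᵢ/(1+V/F(Kᵢ−1)), yᵢ = Kᵢxᵢ:
  acetone: x = 0.1332, y = 0.4806
  n-heptane: x = 0.2495, y = 0.2734
  ethylbenzene: x = 0.2698, y = 0.1222
  o-xylene: x = 0.1110, y = 0.0436
  n-nonane: x = 0.2365, y = 0.0802

V/F = 0.4390, x_ethylbenzene = 0.2698, y_ethylbenzene = 0.1222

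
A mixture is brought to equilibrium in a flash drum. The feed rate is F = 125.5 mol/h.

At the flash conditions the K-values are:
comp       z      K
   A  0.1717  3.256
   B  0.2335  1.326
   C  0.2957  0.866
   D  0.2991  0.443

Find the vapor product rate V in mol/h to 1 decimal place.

V = 54.7 mol/h

Material balance + equilibrium reduce to Σ zᵢ(Kᵢ−1)/(1+ψ(Kᵢ−1)) = 0.
Check two-phase: ΣzᵢKᵢ = 1.2573 > 1 and Σzᵢ/Kᵢ = 1.2455 > 1, so g(0) = 0.2573 > 0 and g(1) = -0.2455 < 0.
Newton iteration, ψ⁰ = 0.5:
  ψ = 0.5000: g = -0.02590, g' = -0.3957 → ψ = 0.4346
  ψ = 0.4346: g = 0.00040, g' = -0.4094 → ψ = 0.4355
Converged at ψ = 0.4355.
Then V = ψ·F = 0.4355·125.5 = 54.7 mol/h and L = F − V = 70.8 mol/h.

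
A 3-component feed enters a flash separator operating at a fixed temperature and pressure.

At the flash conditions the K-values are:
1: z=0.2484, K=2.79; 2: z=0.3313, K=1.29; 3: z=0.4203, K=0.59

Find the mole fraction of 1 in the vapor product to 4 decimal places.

y_1 = 0.2820

Rachford–Rice: g(V/F) = Σ zᵢ(Kᵢ−1)/(1+V/F(Kᵢ−1)) = 0.
Feasibility: ΣzᵢKᵢ = 1.3684, Σzᵢ/Kᵢ = 1.0582 — both > 1, two phases present.
Newton iteration, V/F⁰ = 0.67:
  V/F = 0.6700: g = 0.04503, g' = -0.3184 → V/F = 0.8114
  V/F = 0.8114: g = 0.00084, g' = -0.3092 → V/F = 0.8142
Converged at V/F = 0.8142.
Compositions from xᵢ = zᵢ/(1+V/F(Kᵢ−1)), yᵢ = Kᵢxᵢ:
  1: x = 0.1011, y = 0.2820
  2: x = 0.2680, y = 0.3457
  3: x = 0.6309, y = 0.3722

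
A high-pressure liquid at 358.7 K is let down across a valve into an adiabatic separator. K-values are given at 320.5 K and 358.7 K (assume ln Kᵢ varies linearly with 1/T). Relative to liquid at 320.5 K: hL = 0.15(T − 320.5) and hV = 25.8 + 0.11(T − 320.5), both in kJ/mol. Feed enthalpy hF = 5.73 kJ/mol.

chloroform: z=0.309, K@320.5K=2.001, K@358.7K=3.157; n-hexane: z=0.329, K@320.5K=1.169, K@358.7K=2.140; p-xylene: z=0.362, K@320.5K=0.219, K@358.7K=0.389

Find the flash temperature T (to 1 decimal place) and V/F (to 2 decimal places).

T = 322.6 K, V/F = 0.21

Adiabatic flash: solve Rachford–Rice at each trial T, then check hF = ψ·hV(T) + (1−ψ)·hL(T).
  T = 320.5 K: K = (2.001, 1.169, 0.219), RR gives ψ = 0.156, H_out = 4.013 kJ/mol
  T = 358.7 K: K = (3.157, 2.140, 0.389), RR gives ψ = 0.810, H_out = 25.382 kJ/mol
  T = 339.6 K: K = (2.546, 1.609, 0.297), RR gives ψ = 0.541, H_out = 16.402 kJ/mol
  T = 330.1 K: K = (2.266, 1.379, 0.256), RR gives ψ = 0.377, H_out = 11.012 kJ/mol
  T = 325.3 K: K = (2.131, 1.271, 0.237), RR gives ψ = 0.275, H_out = 7.771 kJ/mol
  T = 322.9 K: K = (2.066, 1.219, 0.228), RR gives ψ = 0.218, H_out = 5.967 kJ/mol
Linear interpolation between T = 320.5 (H_out = 4.013) and T = 322.9 (H_out = 5.967) on hF = 5.73 gives T ≈ 322.6 K, at which ψ = 0.21.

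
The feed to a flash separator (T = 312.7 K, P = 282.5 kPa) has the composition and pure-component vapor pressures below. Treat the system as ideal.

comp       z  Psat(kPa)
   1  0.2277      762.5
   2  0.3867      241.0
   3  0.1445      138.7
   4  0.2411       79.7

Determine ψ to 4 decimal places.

ψ = 0.1136

Raoult's law: Kᵢ = Pᵢˢᵃᵗ/P = Pᵢˢᵃᵗ/282.5.
  K_1 = 762.5/282.5 = 2.699115, K_2 = 241.0/282.5 = 0.853097, K_3 = 138.7/282.5 = 0.490973, K_4 = 79.7/282.5 = 0.282124
Newton iteration, ψ⁰ = 0.5:
  ψ = 0.5000: g = -0.22079, g' = -0.5716 → ψ = 0.1137
  ψ = 0.1137: g = -0.00008, g' = -0.6598 → ψ = 0.1136
Converged at ψ = 0.1136.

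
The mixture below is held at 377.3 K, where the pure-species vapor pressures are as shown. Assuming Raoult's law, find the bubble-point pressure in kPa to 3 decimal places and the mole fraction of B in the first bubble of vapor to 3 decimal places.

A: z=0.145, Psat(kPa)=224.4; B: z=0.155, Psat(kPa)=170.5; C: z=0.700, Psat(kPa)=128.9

Pbub = 149.196 kPa, y_B = 0.177

At the bubble point ψ → 0, so ΣzᵢKᵢ = 1 with Kᵢ = Pᵢˢᵃᵗ/P ⇒ P = ΣzᵢPᵢˢᵃᵗ.
P = 0.145·224.4 + 0.155·170.5 + 0.700·128.9 = 149.196 kPa
yᵢ = zᵢPᵢˢᵃᵗ/P ⇒ y_B = 0.155·170.5/149.196 = 0.177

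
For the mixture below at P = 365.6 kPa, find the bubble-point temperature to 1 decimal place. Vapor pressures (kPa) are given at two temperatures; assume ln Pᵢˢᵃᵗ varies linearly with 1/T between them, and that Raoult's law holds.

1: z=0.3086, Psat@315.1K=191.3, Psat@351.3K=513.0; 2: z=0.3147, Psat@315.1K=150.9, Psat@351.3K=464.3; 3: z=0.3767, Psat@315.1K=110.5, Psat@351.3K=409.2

Bubble-point temperature: ΣzᵢPᵢˢᵃᵗ(T) = P. Interpolate ln Pᵢˢᵃᵗ = aᵢ + bᵢ/T.
  T = 315.1 K: ΣzᵢPᵢˢᵃᵗ = 148.15 kPa
  T = 351.3 K: ΣzᵢPᵢˢᵃᵗ = 458.57 kPa
  T = 333.2 K: ΣzᵢPᵢˢᵃᵗ = 268.18 kPa
  T = 342.2 K: ΣzᵢPᵢˢᵃᵗ = 352.49 kPa
  T = 346.8 K: ΣzᵢPᵢˢᵃᵗ = 403.27 kPa
  T = 344.5 K: ΣzᵢPᵢˢᵃᵗ = 377.18 kPa
Interpolating between 342.2 K and 344.5 K gives T ≈ 343.4 K.

T = 343.4 K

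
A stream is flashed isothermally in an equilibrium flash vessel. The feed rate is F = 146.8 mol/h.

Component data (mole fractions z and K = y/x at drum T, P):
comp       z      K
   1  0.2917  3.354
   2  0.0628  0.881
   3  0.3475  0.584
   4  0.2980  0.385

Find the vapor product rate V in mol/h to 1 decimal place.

Let ψ = V/F and solve Σ zᵢ(Kᵢ−1)/(1+ψ(Kᵢ−1)) = 0.
Check two-phase: ΣzᵢKᵢ = 1.3514 > 1 and Σzᵢ/Kᵢ = 1.5273 > 1, so g(0) = 0.3514 > 0 and g(1) = -0.5273 < 0.
Newton iteration, ψ⁰ = 0.5:
  ψ = 0.5000: g = -0.13970, g' = -0.6730 → ψ = 0.2924
  ψ = 0.2924: g = 0.01094, g' = -0.8135 → ψ = 0.3058
  ψ = 0.3058: g = 0.00011, g' = -0.7973 → ψ = 0.3060
Converged at ψ = 0.3060.
Then V = ψ·F = 0.3060·146.8 = 44.9 mol/h and L = F − V = 101.9 mol/h.

V = 44.9 mol/h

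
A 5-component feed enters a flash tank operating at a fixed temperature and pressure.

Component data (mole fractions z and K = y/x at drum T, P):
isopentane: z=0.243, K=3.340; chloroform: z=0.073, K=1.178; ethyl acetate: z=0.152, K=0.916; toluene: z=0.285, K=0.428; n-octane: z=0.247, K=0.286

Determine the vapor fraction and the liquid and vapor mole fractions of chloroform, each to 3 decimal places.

ψ = 0.197, x_chloroform = 0.071, y_chloroform = 0.083

Material balance + equilibrium reduce to Σ zᵢ(Kᵢ−1)/(1+ψ(Kᵢ−1)) = 0.
g(0) = ΣzᵢKᵢ − 1 = 0.229 and g(1) = 1 − Σzᵢ/Kᵢ = -0.830, so a root lies in (0, 1).
Iterate (Newton) starting at ψ = 0.51:
  ψ = 0.510: g = -0.2497, g' = -0.777 → ψ = 0.189
  ψ = 0.189: g = 0.0075, g' = -0.929 → ψ = 0.197
Converged at ψ = 0.197.
Compositions from xᵢ = zᵢ/(1+ψ(Kᵢ−1)), yᵢ = Kᵢxᵢ:
  isopentane: x = 0.166, y = 0.556
  chloroform: x = 0.071, y = 0.083
  ethyl acetate: x = 0.155, y = 0.142
  toluene: x = 0.321, y = 0.137
  n-octane: x = 0.287, y = 0.082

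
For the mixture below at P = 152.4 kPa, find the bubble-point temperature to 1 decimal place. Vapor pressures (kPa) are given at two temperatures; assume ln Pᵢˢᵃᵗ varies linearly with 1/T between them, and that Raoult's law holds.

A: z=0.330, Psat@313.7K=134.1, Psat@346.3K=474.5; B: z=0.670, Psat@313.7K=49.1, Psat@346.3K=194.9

T = 329.8 K

Bubble-point temperature: ΣzᵢPᵢˢᵃᵗ(T) = P. Interpolate ln Pᵢˢᵃᵗ = aᵢ + bᵢ/T.
  T = 313.7 K: ΣzᵢPᵢˢᵃᵗ = 77.15 kPa
  T = 346.3 K: ΣzᵢPᵢˢᵃᵗ = 287.17 kPa
  T = 330.0 K: ΣzᵢPᵢˢᵃᵗ = 153.69 kPa
  T = 321.9 K: ΣzᵢPᵢˢᵃᵗ = 110.07 kPa
  T = 325.9 K: ΣzᵢPᵢˢᵃᵗ = 130.06 kPa
  T = 327.9 K: ΣzᵢPᵢˢᵃᵗ = 141.17 kPa
Interpolating between 327.9 K and 330.0 K gives T ≈ 329.8 K.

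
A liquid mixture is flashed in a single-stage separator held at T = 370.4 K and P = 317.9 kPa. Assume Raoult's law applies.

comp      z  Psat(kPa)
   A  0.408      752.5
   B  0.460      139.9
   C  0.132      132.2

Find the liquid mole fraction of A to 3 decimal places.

Raoult's law: Kᵢ = Pᵢˢᵃᵗ/P = Pᵢˢᵃᵗ/317.9.
  K_A = 752.5/317.9 = 2.36710, K_B = 139.9/317.9 = 0.44008, K_C = 132.2/317.9 = 0.41585
Rachford–Rice: g(ψ) = Σ zᵢ(Kᵢ−1)/(1+ψ(Kᵢ−1)) = 0.
g(0) = ΣzᵢKᵢ − 1 = 0.223 and g(1) = 1 − Σzᵢ/Kᵢ = -0.535, so a root lies in (0, 1).
Newton–Raphson from ψ = 0.5:
  ψ = 0.500: g = -0.1353, g' = -0.637 → ψ = 0.288
  ψ = 0.288: g = 0.0007, g' = -0.663 → ψ = 0.289
Converged at ψ = 0.289.
Compositions from xᵢ = zᵢ/(1+ψ(Kᵢ−1)), yᵢ = Kᵢxᵢ:
  A: x = 0.293, y = 0.693
  B: x = 0.549, y = 0.241
  C: x = 0.159, y = 0.066

x_A = 0.293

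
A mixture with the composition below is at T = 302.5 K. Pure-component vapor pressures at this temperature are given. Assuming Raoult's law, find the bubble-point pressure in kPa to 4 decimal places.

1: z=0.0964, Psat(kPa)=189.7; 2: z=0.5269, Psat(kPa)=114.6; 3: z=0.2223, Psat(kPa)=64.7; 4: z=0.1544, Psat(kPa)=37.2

Pbub = 98.7963 kPa

At the bubble point ψ → 0, so ΣzᵢKᵢ = 1 with Kᵢ = Pᵢˢᵃᵗ/P ⇒ P = ΣzᵢPᵢˢᵃᵗ.
P = 0.0964·189.7 + 0.5269·114.6 + 0.2223·64.7 + 0.1544·37.2 = 98.7963 kPa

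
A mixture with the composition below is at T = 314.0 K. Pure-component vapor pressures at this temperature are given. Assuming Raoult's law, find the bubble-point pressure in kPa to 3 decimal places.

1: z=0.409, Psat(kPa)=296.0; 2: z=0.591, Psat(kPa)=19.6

Pbub = 132.648 kPa

At the bubble point ψ → 0, so ΣzᵢKᵢ = 1 with Kᵢ = Pᵢˢᵃᵗ/P ⇒ P = ΣzᵢPᵢˢᵃᵗ.
P = 0.409·296.0 + 0.591·19.6 = 132.648 kPa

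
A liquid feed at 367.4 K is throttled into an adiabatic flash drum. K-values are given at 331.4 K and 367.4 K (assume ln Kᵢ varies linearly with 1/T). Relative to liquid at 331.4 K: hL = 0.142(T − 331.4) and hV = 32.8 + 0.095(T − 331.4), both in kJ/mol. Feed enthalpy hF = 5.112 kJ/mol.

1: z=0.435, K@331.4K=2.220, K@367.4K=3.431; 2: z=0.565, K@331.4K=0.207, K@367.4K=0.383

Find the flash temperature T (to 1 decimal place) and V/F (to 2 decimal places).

Adiabatic flash: solve Rachford–Rice at each trial T, then check hF = ψ·hV(T) + (1−ψ)·hL(T).
  T = 331.4 K: K = (2.220, 0.207), RR gives ψ = 0.085, H_out = 2.802 kJ/mol
  T = 367.4 K: K = (3.431, 0.383), RR gives ψ = 0.473, H_out = 19.814 kJ/mol
  T = 349.4 K: K = (2.791, 0.286), RR gives ψ = 0.294, H_out = 11.945 kJ/mol
  T = 340.4 K: K = (2.497, 0.244), RR gives ψ = 0.198, H_out = 7.695 kJ/mol
  T = 335.9 K: K = (2.356, 0.225), RR gives ψ = 0.145, H_out = 5.358 kJ/mol
  T = 333.6 K: K = (2.286, 0.216), RR gives ψ = 0.115, H_out = 4.083 kJ/mol
  T = 334.8 K: K = (2.322, 0.221), RR gives ψ = 0.131, H_out = 4.756 kJ/mol
  T = 335.4 K: K = (2.341, 0.223), RR gives ψ = 0.139, H_out = 5.086 kJ/mol
Linear interpolation between T = 335.4 (H_out = 5.086) and T = 335.9 (H_out = 5.358) on hF = 5.112 gives T ≈ 335.4 K, at which ψ = 0.14.

T = 335.4 K, V/F = 0.14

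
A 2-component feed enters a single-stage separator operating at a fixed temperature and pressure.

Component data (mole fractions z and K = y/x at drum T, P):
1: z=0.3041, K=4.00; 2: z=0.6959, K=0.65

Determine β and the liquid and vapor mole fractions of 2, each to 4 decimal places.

β = 0.6369, x_2 = 0.8955, y_2 = 0.5821

Rachford–Rice: g(β) = Σ zᵢ(Kᵢ−1)/(1+β(Kᵢ−1)) = 0.
g(0) = ΣzᵢKᵢ − 1 = 0.6687 and g(1) = 1 − Σzᵢ/Kᵢ = -0.1466, so a root lies in (0, 1).
Newton–Raphson from β = 0.5:
  β = 0.5000: g = 0.06969, g' = -0.5632 → β = 0.6237
  β = 0.6237: g = 0.00615, g' = -0.4715 → β = 0.6368
  β = 0.6368: g = 0.00005, g' = -0.4643 → β = 0.6369
Converged at β = 0.6369.
Compositions from xᵢ = zᵢ/(1+β(Kᵢ−1)), yᵢ = Kᵢxᵢ:
  1: x = 0.1045, y = 0.4179
  2: x = 0.8955, y = 0.5821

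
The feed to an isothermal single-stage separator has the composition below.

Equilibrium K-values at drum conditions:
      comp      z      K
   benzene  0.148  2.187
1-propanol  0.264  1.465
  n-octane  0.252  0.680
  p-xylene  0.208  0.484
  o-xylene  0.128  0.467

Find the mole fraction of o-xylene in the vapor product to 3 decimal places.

Material balance + equilibrium reduce to Σ zᵢ(Kᵢ−1)/(1+V/F(Kᵢ−1)) = 0.
Feasibility: ΣzᵢKᵢ = 1.042, Σzᵢ/Kᵢ = 1.322 — both > 1, two phases present.
Newton–Raphson from V/F = 0.64:
  V/F = 0.640: g = -0.1708, g' = -0.349 → V/F = 0.151
  V/F = 0.151: g = -0.0117, g' = -0.336 → V/F = 0.116
  V/F = 0.116: g = 0.0001, g' = -0.344 → V/F = 0.117
Converged at V/F = 0.117.
Compositions from xᵢ = zᵢ/(1+V/F(Kᵢ−1)), yᵢ = Kᵢxᵢ:
  benzene: x = 0.130, y = 0.284
  1-propanol: x = 0.250, y = 0.367
  n-octane: x = 0.262, y = 0.178
  p-xylene: x = 0.221, y = 0.107
  o-xylene: x = 0.136, y = 0.064

y_o-xylene = 0.064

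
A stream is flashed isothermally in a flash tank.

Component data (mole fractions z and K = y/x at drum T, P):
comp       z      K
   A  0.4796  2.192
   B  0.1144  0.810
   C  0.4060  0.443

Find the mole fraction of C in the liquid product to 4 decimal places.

x_C = 0.5808

Rachford–Rice: g(ψ) = Σ zᵢ(Kᵢ−1)/(1+ψ(Kᵢ−1)) = 0.
g(0) = ΣzᵢKᵢ − 1 = 0.3238 and g(1) = 1 − Σzᵢ/Kᵢ = -0.2765, so a root lies in (0, 1).
Newton iteration, ψ⁰ = 0.38:
  ψ = 0.3800: g = 0.08318, g' = -0.5303 → ψ = 0.5369
  ψ = 0.5369: g = 0.00179, g' = -0.5149 → ψ = 0.5403
Converged at ψ = 0.5403.
Compositions from xᵢ = zᵢ/(1+ψ(Kᵢ−1)), yᵢ = Kᵢxᵢ:
  A: x = 0.2917, y = 0.6394
  B: x = 0.1275, y = 0.1033
  C: x = 0.5808, y = 0.2573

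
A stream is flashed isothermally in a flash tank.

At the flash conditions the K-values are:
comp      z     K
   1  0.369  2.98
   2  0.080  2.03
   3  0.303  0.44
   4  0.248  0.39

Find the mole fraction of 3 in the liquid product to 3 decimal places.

x_3 = 0.408

Newton iteration, ψ⁰ = 0.51:
  ψ = 0.510: g = -0.0396, g' = -0.775 → ψ = 0.459
Converged at ψ = 0.459.
Compositions from xᵢ = zᵢ/(1+ψ(Kᵢ−1)), yᵢ = Kᵢxᵢ:
  1: x = 0.193, y = 0.576
  2: x = 0.054, y = 0.110
  3: x = 0.408, y = 0.179
  4: x = 0.345, y = 0.134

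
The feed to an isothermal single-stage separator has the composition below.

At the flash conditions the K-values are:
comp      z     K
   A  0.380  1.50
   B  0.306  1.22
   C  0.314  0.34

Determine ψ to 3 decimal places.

Material balance + equilibrium reduce to Σ zᵢ(Kᵢ−1)/(1+ψ(Kᵢ−1)) = 0.
Feasibility: ΣzᵢKᵢ = 1.050, Σzᵢ/Kᵢ = 1.428 — both > 1, two phases present.
Newton–Raphson from ψ = 0.5:
  ψ = 0.500: g = -0.0967, g' = -0.378 → ψ = 0.244
  ψ = 0.244: g = -0.0138, g' = -0.283 → ψ = 0.195
  ψ = 0.195: g = -0.0003, g' = -0.273 → ψ = 0.194
Converged at ψ = 0.194.

ψ = 0.194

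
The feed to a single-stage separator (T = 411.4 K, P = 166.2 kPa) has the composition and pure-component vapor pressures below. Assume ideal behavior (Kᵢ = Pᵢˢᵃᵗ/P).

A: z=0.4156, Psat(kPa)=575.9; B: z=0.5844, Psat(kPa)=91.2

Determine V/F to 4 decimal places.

Raoult's law: Kᵢ = Pᵢˢᵃᵗ/P = Pᵢˢᵃᵗ/166.2.
  K_A = 575.9/166.2 = 3.465102, K_B = 91.2/166.2 = 0.548736
Material balance + equilibrium reduce to Σ zᵢ(Kᵢ−1)/(1+V/F(Kᵢ−1)) = 0.
Check two-phase: ΣzᵢKᵢ = 1.7608 > 1 and Σzᵢ/Kᵢ = 1.1849 > 1, so g(0) = 0.7608 > 0 and g(1) = -0.1849 < 0.
Binary case is linear: z₁(K₁−1)(1+V/F(K₂−1)) + z₂(K₂−1)(1+V/F(K₁−1)) = 0
⇒ V/F = [z₁(K₁−1)+z₂(K₂−1)] / [−(K₁−1)(K₂−1)] = 0.76078/1.11241 = 0.6839

V/F = 0.6839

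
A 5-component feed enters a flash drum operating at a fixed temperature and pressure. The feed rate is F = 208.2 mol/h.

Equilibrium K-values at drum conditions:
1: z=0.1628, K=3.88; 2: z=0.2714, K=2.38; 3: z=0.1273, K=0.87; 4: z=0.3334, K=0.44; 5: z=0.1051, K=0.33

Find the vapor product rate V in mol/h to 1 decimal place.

V = 113.1 mol/h

Newton iteration, ψ⁰ = 0.5:
  ψ = 0.5000: g = 0.03087, g' = -0.7186 → ψ = 0.5430
  ψ = 0.5430: g = 0.00023, g' = -0.7093 → ψ = 0.5433
Converged at ψ = 0.5433.
Then V = ψ·F = 0.5433·208.2 = 113.1 mol/h and L = F − V = 95.1 mol/h.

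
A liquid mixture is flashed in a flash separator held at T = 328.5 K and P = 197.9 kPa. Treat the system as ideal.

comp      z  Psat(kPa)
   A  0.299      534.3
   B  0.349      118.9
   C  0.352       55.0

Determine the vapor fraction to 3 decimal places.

Raoult's law: Kᵢ = Pᵢˢᵃᵗ/P = Pᵢˢᵃᵗ/197.9.
  K_A = 534.3/197.9 = 2.69985, K_B = 118.9/197.9 = 0.60081, K_C = 55.0/197.9 = 0.27792
Rachford–Rice: g(ψ) = Σ zᵢ(Kᵢ−1)/(1+ψ(Kᵢ−1)) = 0.
g(0) = ΣzᵢKᵢ − 1 = 0.115 and g(1) = 1 − Σzᵢ/Kᵢ = -0.958, so a root lies in (0, 1).
Iterate (Newton) starting at ψ = 0.5:
  ψ = 0.500: g = -0.2971, g' = -0.789 → ψ = 0.123
  ψ = 0.123: g = -0.0054, g' = -0.873 → ψ = 0.117
Converged at ψ = 0.117.

ψ = 0.117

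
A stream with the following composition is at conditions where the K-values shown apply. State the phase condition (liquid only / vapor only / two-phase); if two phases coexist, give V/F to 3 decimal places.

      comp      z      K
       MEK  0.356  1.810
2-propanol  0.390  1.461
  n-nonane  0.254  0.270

ΣzᵢKᵢ = 1.283; Σzᵢ/Kᵢ = 1.404.
Both exceed 1, so a two-phase solution exists.
Iterate (Newton) starting at ψ = 0.5:
  ψ = 0.500: g = 0.0593, g' = -0.509 → ψ = 0.617
  ψ = 0.617: g = -0.0049, g' = -0.602 → ψ = 0.608
Converged at ψ = 0.608.

two-phase, V/F = 0.608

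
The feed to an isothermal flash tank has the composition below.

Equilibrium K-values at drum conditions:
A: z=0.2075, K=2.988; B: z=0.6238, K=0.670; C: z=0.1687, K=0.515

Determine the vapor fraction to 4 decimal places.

ψ = 0.1718

Rachford–Rice: g(ψ) = Σ zᵢ(Kᵢ−1)/(1+ψ(Kᵢ−1)) = 0.
g(0) = ΣzᵢKᵢ − 1 = 0.1248 and g(1) = 1 − Σzᵢ/Kᵢ = -0.3281, so a root lies in (0, 1).
Newton–Raphson from ψ = 0.67:
  ψ = 0.6700: g = -0.20860, g' = -0.3499 → ψ = 0.0738
  ψ = 0.0738: g = 0.06391, g' = -0.7378 → ψ = 0.1604
  ψ = 0.1604: g = 0.00670, g' = -0.5939 → ψ = 0.1717
  ψ = 0.1717: g = 0.00008, g' = -0.5794 → ψ = 0.1718
Converged at ψ = 0.1718.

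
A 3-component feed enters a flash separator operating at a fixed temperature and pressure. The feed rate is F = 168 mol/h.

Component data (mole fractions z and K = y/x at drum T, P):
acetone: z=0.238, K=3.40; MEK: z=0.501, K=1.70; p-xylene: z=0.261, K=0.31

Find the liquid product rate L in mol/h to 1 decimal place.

L = 30.1 mol/h

Let ψ = V/F and solve Σ zᵢ(Kᵢ−1)/(1+ψ(Kᵢ−1)) = 0.
Feasibility: ΣzᵢKᵢ = 1.742, Σzᵢ/Kᵢ = 1.207 — both > 1, two phases present.
Newton iteration, ψ⁰ = 0.33:
  ψ = 0.330: g = 0.3705, g' = -0.797 → ψ = 0.795
  ψ = 0.795: g = 0.0231, g' = -0.873 → ψ = 0.821
Converged at ψ = 0.821.
Then V = ψ·F = 0.8205·168 = 137.9 mol/h and L = F − V = 30.1 mol/h.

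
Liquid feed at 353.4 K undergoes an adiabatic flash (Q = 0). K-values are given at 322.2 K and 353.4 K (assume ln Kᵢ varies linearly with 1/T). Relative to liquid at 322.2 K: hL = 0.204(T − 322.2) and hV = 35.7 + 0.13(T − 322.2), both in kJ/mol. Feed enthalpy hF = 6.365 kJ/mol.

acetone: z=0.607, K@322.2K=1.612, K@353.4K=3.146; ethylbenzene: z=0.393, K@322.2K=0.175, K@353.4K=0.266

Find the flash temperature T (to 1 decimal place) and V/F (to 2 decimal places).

T = 324.1 K, V/F = 0.17

Adiabatic flash: solve Rachford–Rice at each trial T, then check hF = ψ·hV(T) + (1−ψ)·hL(T).
  T = 322.2 K: K = (1.612, 0.175), RR gives ψ = 0.094, H_out = 3.342 kJ/mol
  T = 353.4 K: K = (3.146, 0.266), RR gives ψ = 0.644, H_out = 27.864 kJ/mol
  T = 337.8 K: K = (2.287, 0.218), RR gives ψ = 0.471, H_out = 19.443 kJ/mol
  T = 330.0 K: K = (1.928, 0.196), RR gives ψ = 0.331, H_out = 13.226 kJ/mol
  T = 326.1 K: K = (1.765, 0.185), RR gives ψ = 0.231, H_out = 8.981 kJ/mol
  T = 324.1 K: K = (1.685, 0.180), RR gives ψ = 0.167, H_out = 6.312 kJ/mol
Linear interpolation between T = 324.1 (H_out = 6.312) and T = 326.1 (H_out = 8.981) on hF = 6.365 gives T ≈ 324.1 K, at which ψ = 0.17.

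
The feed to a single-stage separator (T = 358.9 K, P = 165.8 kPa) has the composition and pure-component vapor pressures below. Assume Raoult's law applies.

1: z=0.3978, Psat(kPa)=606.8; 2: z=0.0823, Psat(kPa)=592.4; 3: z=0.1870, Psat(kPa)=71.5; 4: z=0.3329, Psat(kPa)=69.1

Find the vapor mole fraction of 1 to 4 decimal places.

Raoult's law: Kᵢ = Pᵢˢᵃᵗ/P = Pᵢˢᵃᵗ/165.8.
  K_1 = 606.8/165.8 = 3.659831, K_2 = 592.4/165.8 = 3.572979, K_3 = 71.5/165.8 = 0.431242, K_4 = 69.1/165.8 = 0.416767
Material balance + equilibrium reduce to Σ zᵢ(Kᵢ−1)/(1+ψ(Kᵢ−1)) = 0.
g(0) = ΣzᵢKᵢ − 1 = 0.9693 and g(1) = 1 − Σzᵢ/Kᵢ = -0.3641, so a root lies in (0, 1).
Newton–Raphson from ψ = 0.5:
  ψ = 0.5000: g = 0.12403, g' = -0.9664 → ψ = 0.6283
  ψ = 0.6283: g = 0.00505, g' = -0.9026 → ψ = 0.6339
Converged at ψ = 0.6339.
Compositions from xᵢ = zᵢ/(1+ψ(Kᵢ−1)), yᵢ = Kᵢxᵢ:
  1: x = 0.1481, y = 0.5420
  2: x = 0.0313, y = 0.1118
  3: x = 0.2924, y = 0.1261
  4: x = 0.5282, y = 0.2201

y_1 = 0.5420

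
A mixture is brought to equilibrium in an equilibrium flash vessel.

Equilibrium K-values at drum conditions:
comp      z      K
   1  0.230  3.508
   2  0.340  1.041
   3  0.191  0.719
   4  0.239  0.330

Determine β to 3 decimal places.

β = 0.439

Rachford–Rice: g(β) = Σ zᵢ(Kᵢ−1)/(1+β(Kᵢ−1)) = 0.
g(0) = ΣzᵢKᵢ − 1 = 0.377 and g(1) = 1 − Σzᵢ/Kᵢ = -0.382, so a root lies in (0, 1).
Newton–Raphson from β = 0.68:
  β = 0.680: g = -0.1337, g' = -0.583 → β = 0.451
  β = 0.451: g = -0.0064, g' = -0.559 → β = 0.439
Converged at β = 0.439.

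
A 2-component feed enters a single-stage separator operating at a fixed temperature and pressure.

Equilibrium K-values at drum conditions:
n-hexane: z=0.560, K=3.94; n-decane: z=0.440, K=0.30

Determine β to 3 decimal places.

Rachford–Rice: g(β) = Σ zᵢ(Kᵢ−1)/(1+β(Kᵢ−1)) = 0.
Feasibility: ΣzᵢKᵢ = 2.338, Σzᵢ/Kᵢ = 1.609 — both > 1, two phases present.
Newton–Raphson from β = 0.63:
  β = 0.630: g = 0.0263, g' = -1.285 → β = 0.650
Converged at β = 0.650.

β = 0.650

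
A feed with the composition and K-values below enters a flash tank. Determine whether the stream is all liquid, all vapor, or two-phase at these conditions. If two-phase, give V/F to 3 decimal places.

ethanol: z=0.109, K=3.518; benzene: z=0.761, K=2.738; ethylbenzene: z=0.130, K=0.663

ΣzᵢKᵢ = 2.553; Σzᵢ/Kᵢ = 0.505.
Since Σzᵢ/Kᵢ < 1 the mixture is above its dew point — single vapor phase.

all vapor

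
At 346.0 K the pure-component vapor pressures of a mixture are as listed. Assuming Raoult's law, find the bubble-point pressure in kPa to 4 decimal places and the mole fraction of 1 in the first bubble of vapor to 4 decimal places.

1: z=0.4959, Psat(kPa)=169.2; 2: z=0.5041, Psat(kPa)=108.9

At the bubble point ψ → 0, so ΣzᵢKᵢ = 1 with Kᵢ = Pᵢˢᵃᵗ/P ⇒ P = ΣzᵢPᵢˢᵃᵗ.
P = 0.4959·169.2 + 0.5041·108.9 = 138.8028 kPa
yᵢ = zᵢPᵢˢᵃᵗ/P ⇒ y_1 = 0.4959·169.2/138.8028 = 0.6045

Pbub = 138.8028 kPa, y_1 = 0.6045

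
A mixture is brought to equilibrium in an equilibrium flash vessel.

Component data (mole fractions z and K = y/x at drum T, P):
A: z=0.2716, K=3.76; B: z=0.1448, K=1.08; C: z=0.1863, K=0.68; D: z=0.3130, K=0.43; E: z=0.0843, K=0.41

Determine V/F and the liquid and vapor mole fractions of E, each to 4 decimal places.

V/F = 0.4041, x_E = 0.1107, y_E = 0.0454

Iterate (Newton) starting at V/F = 0.5:
  V/F = 0.5000: g = -0.06494, g' = -0.6511 → V/F = 0.4003
  V/F = 0.4003: g = 0.00275, g' = -0.7140 → V/F = 0.4041
Converged at V/F = 0.4041.
Compositions from xᵢ = zᵢ/(1+V/F(Kᵢ−1)), yᵢ = Kᵢxᵢ:
  A: x = 0.1284, y = 0.4828
  B: x = 0.1403, y = 0.1515
  C: x = 0.2140, y = 0.1455
  D: x = 0.4067, y = 0.1749
  E: x = 0.1107, y = 0.0454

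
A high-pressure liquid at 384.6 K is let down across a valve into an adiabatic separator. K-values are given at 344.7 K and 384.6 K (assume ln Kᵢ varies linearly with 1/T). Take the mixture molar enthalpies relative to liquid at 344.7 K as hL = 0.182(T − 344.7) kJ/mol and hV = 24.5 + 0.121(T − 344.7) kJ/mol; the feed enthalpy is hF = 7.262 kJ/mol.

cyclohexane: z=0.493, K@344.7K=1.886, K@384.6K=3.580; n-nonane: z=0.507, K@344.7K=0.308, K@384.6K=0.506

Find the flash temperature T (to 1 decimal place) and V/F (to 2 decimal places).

T = 349.9 K, V/F = 0.26

Adiabatic flash: solve Rachford–Rice at each trial T, then check hF = ψ·hV(T) + (1−ψ)·hL(T).
  T = 344.7 K: K = (1.886, 0.308), RR gives ψ = 0.140, H_out = 3.435 kJ/mol
  T = 384.6 K: K = (3.580, 0.506), RR gives ψ = 0.801, H_out = 24.947 kJ/mol
  T = 364.6 K: K = (2.642, 0.400), RR gives ψ = 0.513, H_out = 15.564 kJ/mol
  T = 354.6 K: K = (2.241, 0.352), RR gives ψ = 0.352, H_out = 10.220 kJ/mol
  T = 349.6 K: K = (2.057, 0.329), RR gives ψ = 0.255, H_out = 7.070 kJ/mol
  T = 352.1 K: K = (2.147, 0.341), RR gives ψ = 0.306, H_out = 8.701 kJ/mol
  T = 350.9 K: K = (2.104, 0.335), RR gives ψ = 0.282, H_out = 7.933 kJ/mol
Linear interpolation between T = 349.6 (H_out = 7.070) and T = 350.9 (H_out = 7.933) on hF = 7.262 gives T ≈ 349.9 K, at which ψ = 0.26.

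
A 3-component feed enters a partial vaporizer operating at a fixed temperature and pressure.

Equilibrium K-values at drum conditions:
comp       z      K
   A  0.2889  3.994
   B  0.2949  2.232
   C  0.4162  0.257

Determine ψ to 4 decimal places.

Newton–Raphson from ψ = 0.5:
  ψ = 0.5000: g = 0.07920, g' = -1.1684 → ψ = 0.5678
  ψ = 0.5678: g = -0.00075, g' = -1.1976 → ψ = 0.5672
Converged at ψ = 0.5672.

ψ = 0.5672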